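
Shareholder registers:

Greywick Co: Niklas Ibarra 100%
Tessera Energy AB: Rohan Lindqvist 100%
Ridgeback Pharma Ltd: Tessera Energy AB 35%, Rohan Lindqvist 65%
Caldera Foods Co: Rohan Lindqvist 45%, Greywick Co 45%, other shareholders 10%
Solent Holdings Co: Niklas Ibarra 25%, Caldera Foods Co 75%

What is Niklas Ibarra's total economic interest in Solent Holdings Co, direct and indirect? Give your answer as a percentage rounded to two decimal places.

Niklas reaches Solent along 2 paths.
Direct stake: 25% = 25%.
Via Greywick → Caldera: 100% × 45% × 75% = 33.75%.
Total: 25% + 33.75% = 58.75%.

58.75%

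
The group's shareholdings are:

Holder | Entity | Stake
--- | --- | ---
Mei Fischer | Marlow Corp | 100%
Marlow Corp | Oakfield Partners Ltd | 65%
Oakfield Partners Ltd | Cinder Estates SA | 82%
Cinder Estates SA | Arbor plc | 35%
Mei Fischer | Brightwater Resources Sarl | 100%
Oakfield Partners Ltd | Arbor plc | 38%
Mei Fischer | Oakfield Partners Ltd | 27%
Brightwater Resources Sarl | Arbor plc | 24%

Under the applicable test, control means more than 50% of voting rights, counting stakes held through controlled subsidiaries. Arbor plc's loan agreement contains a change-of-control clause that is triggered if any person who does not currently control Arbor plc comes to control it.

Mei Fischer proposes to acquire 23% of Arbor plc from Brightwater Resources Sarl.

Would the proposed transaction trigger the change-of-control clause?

The purchase adds only to Mei's holdings (Brightwater's stake shrinks), so Mei is the only person who could newly come to control Arbor.
Mei holds 100% of Brightwater, so Mei controls Brightwater.
Mei holds 100% of Marlow, so Mei controls Marlow.
Mei and Marlow together hold 27% + 65% = 92% of Oakfield, so Mei controls Oakfield.
Oakfield holds 82% of Cinder, so Mei controls Cinder.
Oakfield and Brightwater and Cinder together hold 38% + 24% + 35% = 97% of Arbor, so Mei controls Arbor.
So Mei already controls Arbor before the transaction.
After the purchase, Mei holds 23% of Arbor directly, and Brightwater's stake falls to 1%.
Mei controlled Arbor already, so this is not a new person acquiring control; every other person's position is unchanged or reduced.
No new person acquires control, so the clause is not triggered.

No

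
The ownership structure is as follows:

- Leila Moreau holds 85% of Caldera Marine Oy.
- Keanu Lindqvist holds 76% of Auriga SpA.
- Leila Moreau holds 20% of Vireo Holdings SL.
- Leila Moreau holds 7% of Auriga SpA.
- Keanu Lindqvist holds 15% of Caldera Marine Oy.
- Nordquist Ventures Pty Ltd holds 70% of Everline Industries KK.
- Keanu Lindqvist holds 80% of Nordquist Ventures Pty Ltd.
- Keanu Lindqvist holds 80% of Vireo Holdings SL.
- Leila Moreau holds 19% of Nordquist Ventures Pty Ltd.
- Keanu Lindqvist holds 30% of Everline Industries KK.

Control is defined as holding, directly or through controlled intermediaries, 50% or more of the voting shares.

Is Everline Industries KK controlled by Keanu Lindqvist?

Yes

Keanu holds 80% of Nordquist, so Keanu controls Nordquist.
Nordquist and Keanu together hold 70% + 30% = 100% of Everline, so Keanu controls Everline.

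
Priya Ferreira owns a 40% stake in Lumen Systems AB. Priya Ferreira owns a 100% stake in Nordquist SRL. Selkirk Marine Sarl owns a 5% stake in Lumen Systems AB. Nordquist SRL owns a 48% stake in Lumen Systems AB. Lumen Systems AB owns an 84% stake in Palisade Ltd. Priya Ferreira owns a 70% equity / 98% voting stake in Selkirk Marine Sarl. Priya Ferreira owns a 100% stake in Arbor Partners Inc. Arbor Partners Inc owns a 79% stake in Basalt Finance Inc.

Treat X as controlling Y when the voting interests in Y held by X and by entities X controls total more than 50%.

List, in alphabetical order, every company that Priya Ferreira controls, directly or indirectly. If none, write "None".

Arbor Partners Inc, Basalt Finance Inc, Lumen Systems AB, Nordquist SRL, Palisade Ltd, Selkirk Marine Sarl

Priya holds 98% of Selkirk, so Priya controls Selkirk.
Priya holds 100% of Nordquist, so Priya controls Nordquist.
Priya holds 100% of Arbor, so Priya controls Arbor.
Priya and Nordquist and Selkirk together hold 40% + 48% + 5% = 93% of Lumen, so Priya controls Lumen.
Lumen holds 84% of Palisade, so Priya controls Palisade.
Arbor holds 79% of Basalt, so Priya controls Basalt.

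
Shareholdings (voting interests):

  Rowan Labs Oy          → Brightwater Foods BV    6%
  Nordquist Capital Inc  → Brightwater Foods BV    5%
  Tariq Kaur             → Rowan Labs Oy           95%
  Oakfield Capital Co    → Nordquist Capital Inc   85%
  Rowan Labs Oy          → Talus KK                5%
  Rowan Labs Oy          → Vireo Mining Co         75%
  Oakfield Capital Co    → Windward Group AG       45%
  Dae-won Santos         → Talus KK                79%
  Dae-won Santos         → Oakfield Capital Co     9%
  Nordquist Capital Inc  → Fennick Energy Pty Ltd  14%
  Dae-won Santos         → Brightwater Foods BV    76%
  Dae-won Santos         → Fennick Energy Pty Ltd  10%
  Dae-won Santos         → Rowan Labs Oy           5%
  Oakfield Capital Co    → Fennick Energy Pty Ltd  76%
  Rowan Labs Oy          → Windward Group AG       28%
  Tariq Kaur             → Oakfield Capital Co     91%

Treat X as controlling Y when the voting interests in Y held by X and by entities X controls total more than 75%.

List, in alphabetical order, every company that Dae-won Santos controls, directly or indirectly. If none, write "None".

Brightwater Foods BV, Talus KK

Dae-won holds 79% of Talus, so Dae-won controls Talus.
Dae-won holds 76% of Brightwater, so Dae-won controls Brightwater.
No other company's threshold is met.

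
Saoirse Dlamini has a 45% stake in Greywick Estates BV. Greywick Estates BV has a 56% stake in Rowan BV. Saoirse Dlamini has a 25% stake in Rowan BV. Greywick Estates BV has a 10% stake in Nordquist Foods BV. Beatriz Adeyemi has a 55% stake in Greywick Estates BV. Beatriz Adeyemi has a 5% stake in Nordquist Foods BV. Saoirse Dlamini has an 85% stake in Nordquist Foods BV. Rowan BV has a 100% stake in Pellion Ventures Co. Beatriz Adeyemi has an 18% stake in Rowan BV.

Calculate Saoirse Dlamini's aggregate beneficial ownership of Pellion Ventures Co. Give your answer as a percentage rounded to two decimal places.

50.20%

Saoirse reaches Pellion along 2 paths.
Via Greywick → Rowan: 45% × 56% × 100% = 25.2%.
Via Rowan: 25% × 100% = 25%.
Total: 25.2% + 25% = 50.2%.
Rounded: 50.20%.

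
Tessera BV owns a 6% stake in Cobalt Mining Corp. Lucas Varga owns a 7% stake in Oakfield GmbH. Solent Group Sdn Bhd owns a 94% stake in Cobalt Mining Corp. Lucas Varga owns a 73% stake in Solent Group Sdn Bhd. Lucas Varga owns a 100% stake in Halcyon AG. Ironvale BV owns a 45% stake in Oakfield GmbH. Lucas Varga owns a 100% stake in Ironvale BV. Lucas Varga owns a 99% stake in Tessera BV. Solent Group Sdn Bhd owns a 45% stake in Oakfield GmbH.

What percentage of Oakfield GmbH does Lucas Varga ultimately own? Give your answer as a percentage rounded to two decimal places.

Lucas reaches Oakfield along 3 paths.
Via Solent: 73% × 45% = 32.85%.
Via Ironvale: 100% × 45% = 45%.
Direct stake: 7% = 7%.
Total: 32.85% + 45% + 7% = 84.85%.

84.85%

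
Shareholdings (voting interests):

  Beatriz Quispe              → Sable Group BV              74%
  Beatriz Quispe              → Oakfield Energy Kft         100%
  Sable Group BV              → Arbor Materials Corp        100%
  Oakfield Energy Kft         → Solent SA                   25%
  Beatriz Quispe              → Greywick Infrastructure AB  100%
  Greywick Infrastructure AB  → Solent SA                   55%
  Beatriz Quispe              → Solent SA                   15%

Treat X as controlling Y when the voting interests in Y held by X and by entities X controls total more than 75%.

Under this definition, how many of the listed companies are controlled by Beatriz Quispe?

3

Beatriz holds 100% of Oakfield, so Beatriz controls Oakfield.
Beatriz holds 100% of Greywick, so Beatriz controls Greywick.
Greywick and Beatriz and Oakfield together hold 55% + 15% + 25% = 95% of Solent, so Beatriz controls Solent.
No other company's threshold is met.
Beatriz controls 3 companies.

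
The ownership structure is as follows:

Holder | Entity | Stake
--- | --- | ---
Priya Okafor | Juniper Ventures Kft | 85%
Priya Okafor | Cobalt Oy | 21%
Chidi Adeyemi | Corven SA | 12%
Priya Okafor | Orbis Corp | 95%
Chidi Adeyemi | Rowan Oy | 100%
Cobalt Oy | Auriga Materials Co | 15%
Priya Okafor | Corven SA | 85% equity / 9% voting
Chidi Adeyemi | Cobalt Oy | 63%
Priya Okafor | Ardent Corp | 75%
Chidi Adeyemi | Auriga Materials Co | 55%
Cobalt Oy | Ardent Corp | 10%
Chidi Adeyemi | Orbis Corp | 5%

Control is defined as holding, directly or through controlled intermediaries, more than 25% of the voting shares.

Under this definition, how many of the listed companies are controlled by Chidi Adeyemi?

3

Chidi holds 63% of Cobalt, so Chidi controls Cobalt.
Chidi and Cobalt together hold 55% + 15% = 70% of Auriga, so Chidi controls Auriga.
Chidi holds 100% of Rowan, so Chidi controls Rowan.
No other company's threshold is met.
Chidi controls 3 companies.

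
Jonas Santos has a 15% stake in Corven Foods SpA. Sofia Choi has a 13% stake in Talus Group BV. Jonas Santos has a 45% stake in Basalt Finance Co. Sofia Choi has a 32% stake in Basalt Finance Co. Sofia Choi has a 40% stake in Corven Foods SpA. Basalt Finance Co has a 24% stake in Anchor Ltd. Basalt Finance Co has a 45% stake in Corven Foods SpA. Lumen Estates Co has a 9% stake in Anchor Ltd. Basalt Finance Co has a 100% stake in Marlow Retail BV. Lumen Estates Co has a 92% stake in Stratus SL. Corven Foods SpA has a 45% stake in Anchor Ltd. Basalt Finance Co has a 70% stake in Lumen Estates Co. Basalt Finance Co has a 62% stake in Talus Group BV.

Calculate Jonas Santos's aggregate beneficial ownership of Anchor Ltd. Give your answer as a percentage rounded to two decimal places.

29.50%

Jonas reaches Anchor along 4 paths.
Via Basalt: 45% × 24% = 10.8%.
Via Corven: 15% × 45% = 6.75%.
Via Basalt → Corven: 45% × 45% × 45% = 9.1125%.
Via Basalt → Lumen: 45% × 70% × 9% = 2.835%.
Total: 10.8% + 6.75% + 9.1125% + 2.835% = 29.4975%.
Rounded: 29.50%.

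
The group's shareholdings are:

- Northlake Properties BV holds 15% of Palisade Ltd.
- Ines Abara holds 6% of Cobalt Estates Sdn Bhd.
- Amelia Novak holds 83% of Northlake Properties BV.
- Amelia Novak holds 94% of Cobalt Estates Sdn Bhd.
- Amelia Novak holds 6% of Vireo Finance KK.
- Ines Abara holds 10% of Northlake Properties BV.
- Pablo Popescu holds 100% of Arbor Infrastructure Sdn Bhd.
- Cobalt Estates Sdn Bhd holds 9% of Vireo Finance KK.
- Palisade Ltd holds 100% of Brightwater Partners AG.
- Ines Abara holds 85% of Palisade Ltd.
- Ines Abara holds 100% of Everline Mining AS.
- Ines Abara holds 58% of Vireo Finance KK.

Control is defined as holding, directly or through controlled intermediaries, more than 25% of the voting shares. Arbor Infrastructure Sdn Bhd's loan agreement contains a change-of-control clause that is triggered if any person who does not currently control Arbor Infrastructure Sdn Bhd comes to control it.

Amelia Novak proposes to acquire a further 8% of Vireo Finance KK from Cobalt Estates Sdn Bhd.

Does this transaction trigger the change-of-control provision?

No

The purchase adds only to Amelia's holdings (Cobalt's stake shrinks), so Amelia is the only person who could newly come to control Arbor.
Amelia holds 83% of Northlake, so Amelia controls Northlake.
Amelia holds 94% of Cobalt, so Amelia controls Cobalt.
Neither Amelia nor any entity Amelia controls holds any voting interest in Arbor.
So before the transaction, Amelia does not control Arbor.
After the purchase, Amelia's direct stake in Vireo rises to 6% + 8% = 14%, and Cobalt's stake falls to 1%.
Amelia's side now holds 14% + 1% = 15% of Vireo, not > 25%, so Amelia still does not control Vireo.
After the transaction, neither Amelia nor any entity Amelia controls holds a voting interest in Arbor, so Amelia still does not control it.
No new person acquires control, so the clause is not triggered.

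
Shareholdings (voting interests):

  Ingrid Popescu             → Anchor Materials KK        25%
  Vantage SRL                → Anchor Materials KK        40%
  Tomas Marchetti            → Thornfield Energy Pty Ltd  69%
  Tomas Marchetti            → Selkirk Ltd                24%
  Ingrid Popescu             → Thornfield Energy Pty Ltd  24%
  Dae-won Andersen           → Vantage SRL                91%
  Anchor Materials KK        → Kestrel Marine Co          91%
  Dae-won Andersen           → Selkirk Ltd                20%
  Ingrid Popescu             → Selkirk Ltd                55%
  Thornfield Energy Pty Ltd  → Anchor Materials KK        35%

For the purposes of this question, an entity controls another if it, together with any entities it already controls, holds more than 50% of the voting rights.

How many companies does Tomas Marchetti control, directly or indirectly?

Tomas holds 69% of Thornfield, so Tomas controls Thornfield.
No other company's threshold is met.
Tomas controls 1 company.

1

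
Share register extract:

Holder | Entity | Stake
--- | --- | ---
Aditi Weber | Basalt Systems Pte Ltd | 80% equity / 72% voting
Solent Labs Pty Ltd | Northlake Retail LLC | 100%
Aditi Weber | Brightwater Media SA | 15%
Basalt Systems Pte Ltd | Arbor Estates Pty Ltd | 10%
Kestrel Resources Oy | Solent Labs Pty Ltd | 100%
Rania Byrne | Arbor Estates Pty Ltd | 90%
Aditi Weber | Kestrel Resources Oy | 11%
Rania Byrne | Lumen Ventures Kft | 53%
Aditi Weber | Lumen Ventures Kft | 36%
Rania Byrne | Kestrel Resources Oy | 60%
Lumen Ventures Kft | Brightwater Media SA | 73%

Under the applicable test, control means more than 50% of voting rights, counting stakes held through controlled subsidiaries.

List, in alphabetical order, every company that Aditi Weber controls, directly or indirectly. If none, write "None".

Basalt Systems Pte Ltd

Aditi holds 72% of Basalt, so Aditi controls Basalt.
No other company's threshold is met.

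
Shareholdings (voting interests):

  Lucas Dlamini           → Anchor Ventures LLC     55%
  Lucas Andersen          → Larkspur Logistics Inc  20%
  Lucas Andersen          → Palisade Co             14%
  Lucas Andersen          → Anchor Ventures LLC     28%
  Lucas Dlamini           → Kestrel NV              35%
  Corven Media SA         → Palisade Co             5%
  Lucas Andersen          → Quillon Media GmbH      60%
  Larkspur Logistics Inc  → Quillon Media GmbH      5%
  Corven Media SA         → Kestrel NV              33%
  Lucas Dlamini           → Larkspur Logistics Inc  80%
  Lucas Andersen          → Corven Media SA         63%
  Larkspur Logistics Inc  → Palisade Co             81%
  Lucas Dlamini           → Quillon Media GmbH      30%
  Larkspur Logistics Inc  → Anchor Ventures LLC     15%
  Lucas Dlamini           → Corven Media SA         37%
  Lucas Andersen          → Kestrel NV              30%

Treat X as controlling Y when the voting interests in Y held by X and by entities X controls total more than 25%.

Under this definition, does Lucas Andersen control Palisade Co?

No

Lucas Andersen holds 63% of Corven, so Lucas Andersen controls Corven.
Lucas Andersen holds 28% of Anchor, so Lucas Andersen controls Anchor.
Corven and Lucas Andersen together hold 33% + 30% = 63% of Kestrel, so Lucas Andersen controls Kestrel.
Lucas Andersen holds 60% of Quillon, so Lucas Andersen controls Quillon.
In Palisade, Lucas Andersen's side holds only 5% + 14% = 19%, not > 25%.
So Lucas Andersen does not control Palisade.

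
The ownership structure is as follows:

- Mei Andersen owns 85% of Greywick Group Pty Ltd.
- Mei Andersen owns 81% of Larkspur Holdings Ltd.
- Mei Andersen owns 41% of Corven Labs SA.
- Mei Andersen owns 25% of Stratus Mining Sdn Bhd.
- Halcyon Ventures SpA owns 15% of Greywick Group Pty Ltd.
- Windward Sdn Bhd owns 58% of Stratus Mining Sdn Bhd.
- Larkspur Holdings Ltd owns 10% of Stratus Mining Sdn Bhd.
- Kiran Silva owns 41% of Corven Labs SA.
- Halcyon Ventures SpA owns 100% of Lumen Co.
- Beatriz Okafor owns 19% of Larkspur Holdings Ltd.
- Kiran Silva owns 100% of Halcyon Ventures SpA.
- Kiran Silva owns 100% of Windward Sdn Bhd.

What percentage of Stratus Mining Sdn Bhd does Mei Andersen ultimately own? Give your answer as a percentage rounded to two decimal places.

Mei reaches Stratus along 2 paths.
Direct stake: 25% = 25%.
Via Larkspur: 81% × 10% = 8.1%.
Total: 25% + 8.1% = 33.1%.
Rounded: 33.10%.

33.10%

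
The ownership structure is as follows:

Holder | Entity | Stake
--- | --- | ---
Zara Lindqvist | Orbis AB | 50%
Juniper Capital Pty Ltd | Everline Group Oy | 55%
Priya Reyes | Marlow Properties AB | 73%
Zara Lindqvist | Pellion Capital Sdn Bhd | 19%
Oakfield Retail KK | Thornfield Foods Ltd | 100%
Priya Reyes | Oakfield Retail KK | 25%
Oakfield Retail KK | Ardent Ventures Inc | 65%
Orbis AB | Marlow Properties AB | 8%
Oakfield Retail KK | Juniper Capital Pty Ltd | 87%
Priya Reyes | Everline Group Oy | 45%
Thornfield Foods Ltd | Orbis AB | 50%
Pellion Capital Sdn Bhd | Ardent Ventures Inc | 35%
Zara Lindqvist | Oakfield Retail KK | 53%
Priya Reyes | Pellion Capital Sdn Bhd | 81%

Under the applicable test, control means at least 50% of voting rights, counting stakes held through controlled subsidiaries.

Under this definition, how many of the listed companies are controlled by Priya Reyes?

Priya holds 81% of Pellion, so Priya controls Pellion.
Priya holds 73% of Marlow, so Priya controls Marlow.
No other company's threshold is met.
Priya controls 2 companies.

2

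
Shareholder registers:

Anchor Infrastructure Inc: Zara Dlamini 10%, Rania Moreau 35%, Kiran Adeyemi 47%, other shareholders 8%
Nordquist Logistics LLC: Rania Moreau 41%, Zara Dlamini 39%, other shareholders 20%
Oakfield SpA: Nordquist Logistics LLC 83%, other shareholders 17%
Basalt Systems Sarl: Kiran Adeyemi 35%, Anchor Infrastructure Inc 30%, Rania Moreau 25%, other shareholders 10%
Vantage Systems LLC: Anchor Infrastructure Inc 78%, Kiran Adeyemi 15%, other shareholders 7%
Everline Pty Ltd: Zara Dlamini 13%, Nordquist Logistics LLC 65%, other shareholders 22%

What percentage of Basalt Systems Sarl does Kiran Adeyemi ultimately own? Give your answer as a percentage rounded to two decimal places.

49.10%

Kiran reaches Basalt along 2 paths.
Direct stake: 35% = 35%.
Via Anchor: 47% × 30% = 14.1%.
Total: 35% + 14.1% = 49.1%.
Rounded: 49.10%.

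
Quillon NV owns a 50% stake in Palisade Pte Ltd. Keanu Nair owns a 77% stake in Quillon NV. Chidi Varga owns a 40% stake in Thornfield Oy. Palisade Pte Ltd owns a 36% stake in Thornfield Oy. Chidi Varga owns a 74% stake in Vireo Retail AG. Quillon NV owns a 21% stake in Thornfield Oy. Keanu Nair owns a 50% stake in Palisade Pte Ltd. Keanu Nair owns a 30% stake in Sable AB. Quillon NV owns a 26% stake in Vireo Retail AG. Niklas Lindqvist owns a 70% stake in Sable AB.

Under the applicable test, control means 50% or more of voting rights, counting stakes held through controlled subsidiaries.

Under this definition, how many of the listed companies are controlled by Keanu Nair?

3

Keanu holds 77% of Quillon, so Keanu controls Quillon.
Quillon and Keanu together hold 50% + 50% = 100% of Palisade, so Keanu controls Palisade.
Quillon and Palisade together hold 21% + 36% = 57% of Thornfield, so Keanu controls Thornfield.
No other company's threshold is met.
Keanu controls 3 companies.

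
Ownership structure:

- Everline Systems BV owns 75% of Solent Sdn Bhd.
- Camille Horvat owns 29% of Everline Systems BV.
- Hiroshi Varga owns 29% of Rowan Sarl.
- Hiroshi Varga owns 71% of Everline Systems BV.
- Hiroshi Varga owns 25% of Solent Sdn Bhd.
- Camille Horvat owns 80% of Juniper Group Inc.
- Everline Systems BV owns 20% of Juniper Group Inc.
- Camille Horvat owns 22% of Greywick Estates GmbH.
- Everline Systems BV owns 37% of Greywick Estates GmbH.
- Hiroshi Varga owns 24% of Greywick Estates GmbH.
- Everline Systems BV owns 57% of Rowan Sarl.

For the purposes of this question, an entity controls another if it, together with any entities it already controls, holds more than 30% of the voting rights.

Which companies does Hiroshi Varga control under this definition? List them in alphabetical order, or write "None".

Everline Systems BV, Greywick Estates GmbH, Rowan Sarl, Solent Sdn Bhd

Hiroshi holds 71% of Everline, so Hiroshi controls Everline.
Hiroshi and Everline together hold 29% + 57% = 86% of Rowan, so Hiroshi controls Rowan.
Everline and Hiroshi together hold 75% + 25% = 100% of Solent, so Hiroshi controls Solent.
Everline and Hiroshi together hold 37% + 24% = 61% of Greywick, so Hiroshi controls Greywick.
No other company's threshold is met.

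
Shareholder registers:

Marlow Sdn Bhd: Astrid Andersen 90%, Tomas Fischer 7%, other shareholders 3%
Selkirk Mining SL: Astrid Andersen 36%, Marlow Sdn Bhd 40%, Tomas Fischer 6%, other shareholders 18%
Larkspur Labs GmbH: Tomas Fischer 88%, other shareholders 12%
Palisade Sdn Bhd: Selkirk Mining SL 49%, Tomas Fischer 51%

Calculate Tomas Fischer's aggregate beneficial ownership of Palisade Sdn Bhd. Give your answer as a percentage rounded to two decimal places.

55.31%

Tomas reaches Palisade along 3 paths.
Via Marlow → Selkirk: 7% × 40% × 49% = 1.372%.
Via Selkirk: 6% × 49% = 2.94%.
Direct stake: 51% = 51%.
Total: 1.372% + 2.94% + 51% = 55.312%.
Rounded: 55.31%.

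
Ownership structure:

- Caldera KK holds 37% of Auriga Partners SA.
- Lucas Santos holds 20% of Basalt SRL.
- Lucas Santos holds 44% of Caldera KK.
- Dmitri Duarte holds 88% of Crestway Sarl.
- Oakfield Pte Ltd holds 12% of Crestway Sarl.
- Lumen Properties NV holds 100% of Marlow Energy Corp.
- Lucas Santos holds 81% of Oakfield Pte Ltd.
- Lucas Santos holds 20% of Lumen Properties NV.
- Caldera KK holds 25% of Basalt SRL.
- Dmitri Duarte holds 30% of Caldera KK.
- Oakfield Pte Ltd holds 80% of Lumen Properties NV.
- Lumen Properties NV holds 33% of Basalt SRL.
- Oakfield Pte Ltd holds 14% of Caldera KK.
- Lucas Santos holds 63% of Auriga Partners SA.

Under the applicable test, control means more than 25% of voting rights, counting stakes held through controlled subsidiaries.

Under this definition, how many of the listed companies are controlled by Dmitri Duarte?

3

Dmitri holds 30% of Caldera, so Dmitri controls Caldera.
Dmitri holds 88% of Crestway, so Dmitri controls Crestway.
Caldera holds 37% of Auriga, so Dmitri controls Auriga.
No other company's threshold is met.
Dmitri controls 3 companies.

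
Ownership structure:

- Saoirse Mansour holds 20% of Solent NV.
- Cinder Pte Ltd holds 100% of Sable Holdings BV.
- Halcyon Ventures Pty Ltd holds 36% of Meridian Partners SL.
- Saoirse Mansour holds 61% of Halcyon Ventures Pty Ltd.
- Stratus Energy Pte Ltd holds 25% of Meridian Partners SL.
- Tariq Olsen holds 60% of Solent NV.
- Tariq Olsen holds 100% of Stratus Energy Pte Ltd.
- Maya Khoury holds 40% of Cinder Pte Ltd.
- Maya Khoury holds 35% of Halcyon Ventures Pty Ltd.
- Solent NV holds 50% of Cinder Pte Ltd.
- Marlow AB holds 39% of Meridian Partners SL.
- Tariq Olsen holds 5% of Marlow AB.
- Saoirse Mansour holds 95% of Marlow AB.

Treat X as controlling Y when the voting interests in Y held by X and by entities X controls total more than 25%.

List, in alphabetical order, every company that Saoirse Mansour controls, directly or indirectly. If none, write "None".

Saoirse holds 95% of Marlow, so Saoirse controls Marlow.
Saoirse holds 61% of Halcyon, so Saoirse controls Halcyon.
Marlow and Halcyon together hold 39% + 36% = 75% of Meridian, so Saoirse controls Meridian.
No other company's threshold is met.

Halcyon Ventures Pty Ltd, Marlow AB, Meridian Partners SL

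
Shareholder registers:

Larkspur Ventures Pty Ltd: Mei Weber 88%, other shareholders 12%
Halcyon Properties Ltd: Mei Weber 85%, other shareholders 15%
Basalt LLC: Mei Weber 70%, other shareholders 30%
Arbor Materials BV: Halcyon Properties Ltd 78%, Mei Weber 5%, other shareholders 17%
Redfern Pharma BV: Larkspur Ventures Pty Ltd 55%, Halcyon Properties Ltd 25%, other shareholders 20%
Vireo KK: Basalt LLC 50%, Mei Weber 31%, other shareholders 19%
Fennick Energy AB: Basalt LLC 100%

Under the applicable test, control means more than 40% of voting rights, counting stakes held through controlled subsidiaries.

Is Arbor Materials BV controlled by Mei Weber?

Yes

Mei holds 85% of Halcyon, so Mei controls Halcyon.
Halcyon and Mei together hold 78% + 5% = 83% of Arbor, so Mei controls Arbor.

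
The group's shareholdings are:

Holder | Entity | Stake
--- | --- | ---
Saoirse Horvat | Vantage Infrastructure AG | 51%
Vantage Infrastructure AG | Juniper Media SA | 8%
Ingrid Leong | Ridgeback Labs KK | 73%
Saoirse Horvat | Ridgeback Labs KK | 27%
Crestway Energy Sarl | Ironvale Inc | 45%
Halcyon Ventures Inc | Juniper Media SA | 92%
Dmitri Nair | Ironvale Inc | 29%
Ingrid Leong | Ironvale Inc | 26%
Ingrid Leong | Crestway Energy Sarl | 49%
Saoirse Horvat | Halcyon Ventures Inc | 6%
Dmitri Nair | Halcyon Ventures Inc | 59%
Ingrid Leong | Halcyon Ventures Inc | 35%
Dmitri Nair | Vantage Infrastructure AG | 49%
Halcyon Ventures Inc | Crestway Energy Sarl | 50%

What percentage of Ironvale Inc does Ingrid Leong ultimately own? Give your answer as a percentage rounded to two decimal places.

Ingrid reaches Ironvale along 3 paths.
Direct stake: 26% = 26%.
Via Crestway: 49% × 45% = 22.05%.
Via Halcyon → Crestway: 35% × 50% × 45% = 7.875%.
Total: 26% + 22.05% + 7.875% = 55.925%.
Rounded: 55.93%.

55.93%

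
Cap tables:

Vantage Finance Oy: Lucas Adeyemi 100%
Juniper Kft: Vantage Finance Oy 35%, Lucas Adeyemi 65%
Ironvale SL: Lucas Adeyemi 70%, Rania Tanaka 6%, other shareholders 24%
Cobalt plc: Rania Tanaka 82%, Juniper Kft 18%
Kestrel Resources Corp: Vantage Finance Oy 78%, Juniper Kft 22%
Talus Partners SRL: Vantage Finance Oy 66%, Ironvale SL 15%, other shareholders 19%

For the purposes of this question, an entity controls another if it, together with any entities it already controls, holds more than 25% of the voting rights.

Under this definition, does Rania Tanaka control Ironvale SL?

No

Rania holds 82% of Cobalt, so Rania controls Cobalt.
In Ironvale, Rania's side holds only 6%, not > 25%.
So Rania does not control Ironvale.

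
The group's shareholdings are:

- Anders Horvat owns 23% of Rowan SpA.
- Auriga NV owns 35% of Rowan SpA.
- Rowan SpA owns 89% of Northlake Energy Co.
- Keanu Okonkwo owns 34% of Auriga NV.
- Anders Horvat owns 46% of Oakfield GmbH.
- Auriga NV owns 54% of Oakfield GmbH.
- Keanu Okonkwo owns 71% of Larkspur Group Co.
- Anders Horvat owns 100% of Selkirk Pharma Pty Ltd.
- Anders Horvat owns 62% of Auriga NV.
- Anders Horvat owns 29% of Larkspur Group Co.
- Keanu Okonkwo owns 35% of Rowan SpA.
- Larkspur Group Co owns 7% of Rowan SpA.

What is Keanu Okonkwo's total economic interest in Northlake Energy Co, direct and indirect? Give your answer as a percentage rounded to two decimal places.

Keanu reaches Northlake along 3 paths.
Via Auriga → Rowan: 34% × 35% × 89% = 10.591%.
Via Rowan: 35% × 89% = 31.15%.
Via Larkspur → Rowan: 71% × 7% × 89% = 4.4233%.
Total: 10.591% + 31.15% + 4.4233% = 46.1643%.
Rounded: 46.16%.

46.16%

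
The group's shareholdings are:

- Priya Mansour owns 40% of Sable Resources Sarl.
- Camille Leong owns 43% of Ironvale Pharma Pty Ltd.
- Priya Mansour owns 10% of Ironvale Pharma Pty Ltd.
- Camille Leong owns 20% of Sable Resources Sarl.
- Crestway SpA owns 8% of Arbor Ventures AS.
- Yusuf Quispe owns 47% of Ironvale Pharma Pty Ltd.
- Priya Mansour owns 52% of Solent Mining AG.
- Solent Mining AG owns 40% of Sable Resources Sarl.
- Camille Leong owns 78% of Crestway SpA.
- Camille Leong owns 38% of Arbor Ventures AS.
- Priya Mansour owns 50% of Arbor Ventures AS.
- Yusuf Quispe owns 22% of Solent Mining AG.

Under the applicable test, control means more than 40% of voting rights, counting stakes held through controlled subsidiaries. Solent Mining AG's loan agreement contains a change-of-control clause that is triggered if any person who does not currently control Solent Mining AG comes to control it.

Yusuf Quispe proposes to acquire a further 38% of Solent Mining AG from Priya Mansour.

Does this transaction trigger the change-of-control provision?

The purchase adds only to Yusuf's holdings (Priya's stake shrinks), so Yusuf is the only person who could newly come to control Solent.
Yusuf holds 47% of Ironvale, so Yusuf controls Ironvale.
In Solent, Yusuf's side holds only 22%, not > 40%.
So before the transaction, Yusuf does not control Solent.
After the purchase, Yusuf's direct stake in Solent rises to 22% + 38% = 60%, and Priya's stake falls to 14%.
Yusuf holds 60% of Solent, so Yusuf controls Solent.
Yusuf did not control Solent before and does after, so the clause is triggered.

Yes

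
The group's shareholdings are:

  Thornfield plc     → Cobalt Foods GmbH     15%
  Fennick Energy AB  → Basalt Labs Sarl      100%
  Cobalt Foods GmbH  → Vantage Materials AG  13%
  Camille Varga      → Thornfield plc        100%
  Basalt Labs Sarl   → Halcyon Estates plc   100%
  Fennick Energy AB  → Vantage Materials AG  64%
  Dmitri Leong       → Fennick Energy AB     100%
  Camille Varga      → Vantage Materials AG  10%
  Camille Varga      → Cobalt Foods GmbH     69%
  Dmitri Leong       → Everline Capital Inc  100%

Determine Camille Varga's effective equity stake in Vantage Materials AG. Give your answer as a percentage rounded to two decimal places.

Camille reaches Vantage along 3 paths.
Direct stake: 10% = 10%.
Via Cobalt: 69% × 13% = 8.97%.
Via Thornfield → Cobalt: 100% × 15% × 13% = 1.95%.
Total: 10% + 8.97% + 1.95% = 20.92%.

20.92%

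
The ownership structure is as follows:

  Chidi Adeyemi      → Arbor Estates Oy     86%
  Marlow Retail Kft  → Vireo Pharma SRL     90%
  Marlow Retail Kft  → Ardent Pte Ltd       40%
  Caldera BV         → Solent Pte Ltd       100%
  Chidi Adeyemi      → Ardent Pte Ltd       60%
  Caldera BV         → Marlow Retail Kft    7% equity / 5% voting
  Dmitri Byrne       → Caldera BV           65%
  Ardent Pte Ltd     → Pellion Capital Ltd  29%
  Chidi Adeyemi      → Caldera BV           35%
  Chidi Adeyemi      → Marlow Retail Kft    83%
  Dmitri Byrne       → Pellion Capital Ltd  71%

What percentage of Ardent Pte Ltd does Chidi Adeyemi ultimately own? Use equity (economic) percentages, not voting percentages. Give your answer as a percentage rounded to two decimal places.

Chidi reaches Ardent along 3 paths.
Direct stake: 60% = 60%.
Via Marlow: 83% × 40% = 33.2%.
Via Caldera → Marlow: 35% × 7% × 40% = 0.98%.
Total: 60% + 33.2% + 0.98% = 94.18%.

94.18%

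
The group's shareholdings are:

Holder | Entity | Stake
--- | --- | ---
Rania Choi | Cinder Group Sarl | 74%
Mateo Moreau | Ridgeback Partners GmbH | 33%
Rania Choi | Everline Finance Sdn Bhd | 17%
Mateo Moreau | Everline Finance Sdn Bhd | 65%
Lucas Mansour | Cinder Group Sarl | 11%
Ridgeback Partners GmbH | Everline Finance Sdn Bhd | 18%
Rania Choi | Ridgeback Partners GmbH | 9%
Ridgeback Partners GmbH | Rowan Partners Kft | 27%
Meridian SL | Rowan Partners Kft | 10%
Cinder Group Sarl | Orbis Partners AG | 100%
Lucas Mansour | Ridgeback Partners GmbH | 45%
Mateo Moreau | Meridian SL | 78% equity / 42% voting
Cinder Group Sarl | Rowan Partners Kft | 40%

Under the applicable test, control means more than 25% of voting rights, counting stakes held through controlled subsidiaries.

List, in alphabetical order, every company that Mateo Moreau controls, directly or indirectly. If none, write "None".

Everline Finance Sdn Bhd, Meridian SL, Ridgeback Partners GmbH, Rowan Partners Kft

Mateo holds 42% of Meridian, so Mateo controls Meridian.
Mateo holds 33% of Ridgeback, so Mateo controls Ridgeback.
Ridgeback and Mateo together hold 18% + 65% = 83% of Everline, so Mateo controls Everline.
Ridgeback and Meridian together hold 27% + 10% = 37% of Rowan, so Mateo controls Rowan.
No other company's threshold is met.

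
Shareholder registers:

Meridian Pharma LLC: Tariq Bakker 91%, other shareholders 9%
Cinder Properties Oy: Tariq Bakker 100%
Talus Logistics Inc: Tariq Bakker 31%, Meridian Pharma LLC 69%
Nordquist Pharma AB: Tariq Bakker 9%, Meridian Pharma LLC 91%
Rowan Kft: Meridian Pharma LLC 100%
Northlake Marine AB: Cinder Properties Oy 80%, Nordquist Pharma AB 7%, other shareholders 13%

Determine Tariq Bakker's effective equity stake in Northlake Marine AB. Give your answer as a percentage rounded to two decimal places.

Tariq reaches Northlake along 3 paths.
Via Cinder: 100% × 80% = 80%.
Via Nordquist: 9% × 7% = 0.63%.
Via Meridian → Nordquist: 91% × 91% × 7% = 5.7967%.
Total: 80% + 0.63% + 5.7967% = 86.4267%.
Rounded: 86.43%.

86.43%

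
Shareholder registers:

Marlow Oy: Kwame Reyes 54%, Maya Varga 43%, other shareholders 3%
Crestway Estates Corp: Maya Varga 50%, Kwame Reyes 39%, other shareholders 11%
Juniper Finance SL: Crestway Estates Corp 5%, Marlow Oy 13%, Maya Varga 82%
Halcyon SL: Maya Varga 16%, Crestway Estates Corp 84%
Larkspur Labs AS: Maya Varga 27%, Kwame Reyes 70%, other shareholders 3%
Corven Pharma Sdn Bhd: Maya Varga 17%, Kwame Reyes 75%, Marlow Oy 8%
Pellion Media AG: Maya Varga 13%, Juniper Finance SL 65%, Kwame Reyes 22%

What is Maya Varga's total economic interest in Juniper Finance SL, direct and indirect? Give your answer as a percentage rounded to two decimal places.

90.09%

Maya reaches Juniper along 3 paths.
Via Crestway: 50% × 5% = 2.5%.
Via Marlow: 43% × 13% = 5.59%.
Direct stake: 82% = 82%.
Total: 2.5% + 5.59% + 82% = 90.09%.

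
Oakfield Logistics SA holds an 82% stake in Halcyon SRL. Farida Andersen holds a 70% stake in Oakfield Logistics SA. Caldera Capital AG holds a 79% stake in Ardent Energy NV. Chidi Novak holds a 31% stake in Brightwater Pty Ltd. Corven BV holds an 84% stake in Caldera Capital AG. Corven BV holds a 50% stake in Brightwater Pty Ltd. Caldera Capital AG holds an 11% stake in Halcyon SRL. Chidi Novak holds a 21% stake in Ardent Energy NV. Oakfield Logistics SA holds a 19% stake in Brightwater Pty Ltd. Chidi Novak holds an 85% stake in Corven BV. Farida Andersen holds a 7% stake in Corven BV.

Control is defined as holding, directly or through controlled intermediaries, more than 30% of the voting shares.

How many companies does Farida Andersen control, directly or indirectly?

Farida holds 70% of Oakfield, so Farida controls Oakfield.
Oakfield holds 82% of Halcyon, so Farida controls Halcyon.
No other company's threshold is met.
Farida controls 2 companies.

2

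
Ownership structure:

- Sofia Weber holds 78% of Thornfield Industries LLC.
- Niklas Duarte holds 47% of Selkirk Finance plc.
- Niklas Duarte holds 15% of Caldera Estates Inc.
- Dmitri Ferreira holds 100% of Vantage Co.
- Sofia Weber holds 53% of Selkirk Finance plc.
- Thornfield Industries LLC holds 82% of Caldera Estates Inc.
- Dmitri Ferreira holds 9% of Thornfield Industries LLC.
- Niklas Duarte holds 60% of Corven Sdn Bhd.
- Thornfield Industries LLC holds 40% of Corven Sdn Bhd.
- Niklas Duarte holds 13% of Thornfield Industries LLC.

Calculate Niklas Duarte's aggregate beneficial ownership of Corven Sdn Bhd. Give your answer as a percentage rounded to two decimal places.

65.20%

Niklas reaches Corven along 2 paths.
Direct stake: 60% = 60%.
Via Thornfield: 13% × 40% = 5.2%.
Total: 60% + 5.2% = 65.2%.
Rounded: 65.20%.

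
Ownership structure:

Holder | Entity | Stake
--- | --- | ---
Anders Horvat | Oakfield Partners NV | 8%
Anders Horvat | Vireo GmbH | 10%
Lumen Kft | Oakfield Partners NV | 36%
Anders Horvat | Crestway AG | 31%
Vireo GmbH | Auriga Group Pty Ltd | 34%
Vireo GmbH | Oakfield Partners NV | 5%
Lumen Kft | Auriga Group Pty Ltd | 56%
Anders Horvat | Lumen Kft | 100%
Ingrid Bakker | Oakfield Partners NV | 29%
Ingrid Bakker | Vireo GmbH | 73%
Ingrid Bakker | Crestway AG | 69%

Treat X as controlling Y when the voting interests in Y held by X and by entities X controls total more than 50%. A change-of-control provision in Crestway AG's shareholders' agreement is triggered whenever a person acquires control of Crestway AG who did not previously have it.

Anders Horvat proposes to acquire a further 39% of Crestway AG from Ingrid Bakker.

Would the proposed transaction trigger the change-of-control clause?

Yes

The purchase adds only to Anders's holdings (Ingrid's stake shrinks), so Anders is the only person who could newly come to control Crestway.
Anders holds 100% of Lumen, so Anders controls Lumen.
Lumen holds 56% of Auriga, so Anders controls Auriga.
In Crestway, Anders's side holds only 31%, not > 50%.
So before the transaction, Anders does not control Crestway.
After the purchase, Anders's direct stake in Crestway rises to 31% + 39% = 70%, and Ingrid's stake falls to 30%.
Anders holds 70% of Crestway, so Anders controls Crestway.
Anders did not control Crestway before and does after, so the clause is triggered.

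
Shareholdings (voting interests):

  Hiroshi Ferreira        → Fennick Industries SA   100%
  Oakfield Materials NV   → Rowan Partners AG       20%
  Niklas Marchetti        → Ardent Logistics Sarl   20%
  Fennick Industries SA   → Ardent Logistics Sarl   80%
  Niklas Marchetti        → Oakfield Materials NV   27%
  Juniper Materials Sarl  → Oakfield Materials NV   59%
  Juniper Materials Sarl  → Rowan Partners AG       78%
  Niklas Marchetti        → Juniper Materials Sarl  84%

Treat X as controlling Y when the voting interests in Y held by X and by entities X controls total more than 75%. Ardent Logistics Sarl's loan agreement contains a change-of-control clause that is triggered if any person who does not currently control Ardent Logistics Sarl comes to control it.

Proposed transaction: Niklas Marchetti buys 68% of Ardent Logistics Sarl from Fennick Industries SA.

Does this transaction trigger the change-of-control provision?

The purchase adds only to Niklas's holdings (Fennick's stake shrinks), so Niklas is the only person who could newly come to control Ardent.
Niklas holds 84% of Juniper, so Niklas controls Juniper.
Juniper and Niklas together hold 59% + 27% = 86% of Oakfield, so Niklas controls Oakfield.
Oakfield and Juniper together hold 20% + 78% = 98% of Rowan, so Niklas controls Rowan.
In Ardent, Niklas's side holds only 20%, not > 75%.
So before the transaction, Niklas does not control Ardent.
After the purchase, Niklas's direct stake in Ardent rises to 20% + 68% = 88%, and Fennick's stake falls to 12%.
Niklas holds 88% of Ardent, so Niklas controls Ardent.
Niklas did not control Ardent before and does after, so the clause is triggered.

Yes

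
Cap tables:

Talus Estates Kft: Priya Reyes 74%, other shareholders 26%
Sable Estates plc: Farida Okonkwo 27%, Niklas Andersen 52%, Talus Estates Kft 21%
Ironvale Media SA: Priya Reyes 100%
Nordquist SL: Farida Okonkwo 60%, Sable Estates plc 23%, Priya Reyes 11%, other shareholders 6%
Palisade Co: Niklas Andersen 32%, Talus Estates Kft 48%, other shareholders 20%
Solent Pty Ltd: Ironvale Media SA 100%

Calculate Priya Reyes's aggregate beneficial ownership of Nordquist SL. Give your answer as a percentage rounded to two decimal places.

Priya reaches Nordquist along 2 paths.
Via Talus → Sable: 74% × 21% × 23% = 3.5742%.
Direct stake: 11% = 11%.
Total: 3.5742% + 11% = 14.5742%.
Rounded: 14.57%.

14.57%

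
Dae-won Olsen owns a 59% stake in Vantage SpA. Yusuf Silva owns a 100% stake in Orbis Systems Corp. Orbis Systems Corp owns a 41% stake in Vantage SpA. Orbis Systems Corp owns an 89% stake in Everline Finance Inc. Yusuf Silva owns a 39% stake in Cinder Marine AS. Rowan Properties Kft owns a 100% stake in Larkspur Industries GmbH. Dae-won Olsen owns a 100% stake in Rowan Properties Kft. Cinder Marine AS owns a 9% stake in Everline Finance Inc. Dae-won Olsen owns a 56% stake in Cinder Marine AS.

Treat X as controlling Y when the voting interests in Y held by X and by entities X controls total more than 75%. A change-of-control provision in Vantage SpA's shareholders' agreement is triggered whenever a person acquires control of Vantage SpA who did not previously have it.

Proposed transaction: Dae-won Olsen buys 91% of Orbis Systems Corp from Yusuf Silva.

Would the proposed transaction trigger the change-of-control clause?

Yes

The purchase adds only to Dae-won's holdings (Yusuf's stake shrinks), so Dae-won is the only person who could newly come to control Vantage.
Dae-won holds 100% of Rowan, so Dae-won controls Rowan.
Rowan holds 100% of Larkspur, so Dae-won controls Larkspur.
In Vantage, Dae-won's side holds only 59%, not > 75%.
So before the transaction, Dae-won does not control Vantage.
After the purchase, Dae-won holds 91% of Orbis directly, and Yusuf's stake falls to 9%.
Dae-won holds 91% of Orbis, so Dae-won controls Orbis.
Dae-won and Orbis together hold 59% + 41% = 100% of Vantage, so Dae-won controls Vantage.
Dae-won did not control Vantage before and does after, so the clause is triggered.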